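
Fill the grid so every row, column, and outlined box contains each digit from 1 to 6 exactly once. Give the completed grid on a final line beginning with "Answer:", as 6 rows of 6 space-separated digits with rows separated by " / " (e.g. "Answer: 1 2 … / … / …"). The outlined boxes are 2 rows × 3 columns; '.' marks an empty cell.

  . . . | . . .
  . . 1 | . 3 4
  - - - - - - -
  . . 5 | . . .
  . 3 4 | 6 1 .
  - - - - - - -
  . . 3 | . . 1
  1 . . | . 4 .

Step 1. [r3c5∈{2}] only 2 remains possible at r3c5, so r3c5=2.
Step 2. [r1c1∈{2,3,4,5,6}] in row 1, 3 fits only at r1c1, so r1c1=3.
Step 3. [r5c1∈{2,4,5,6}] 4 has one home in col 1: r5c1 ⇒ r5c1=4.
Step 4. [r2c1∈{2,5,6}] col 1 places 5 nowhere but r2c1. So r2c1=5.
Step 5. [r2c2∈{2,6}] row 2 places 6 nowhere but r2c2, so r2c2=6.
Step 6. [r2c4∈{2}] r2c4 is down to just 2 ⇒ r2c4=2.
Step 7. [r5c4∈{5}] r5c4's peers cover all but 5, so r5c4=5.
Step 8. [r6c6∈{2,3,6}] col 6 places 2 nowhere but r6c6 ⇒ r6c6=2.
Step 9. [r1c6∈{5,6}] r1c6 is the only open cell in col 6 admitting 6. So r1c6=6.
Step 10. [r1c3∈{2}] r1c3 is down to just 2, so r1c3=2.
Step 11. [r6c4∈{3}] r6c4 has the single candidate 3, so r6c4=3.
Step 12. [r3c4∈{4}] r3c4's peers cover all but 4, so r3c4=4.
Step 13. [r1c5∈{5}] nothing but 5 survives at r1c5 ⇒ r1c5=5.
Step 14. [r3c1∈{6}] r3c1 has the single candidate 6 ⇒ r3c1=6.
Step 15. [r4c1∈{2}] nothing but 2 survives at r4c1 ⇒ r4c1=2.
Step 16. [r1c4∈{1}] r1c4 has the single candidate 1. So r1c4=1.
Step 17. [r5c5∈{6}] nothing but 6 survives at r5c5. So r5c5=6.
Step 18. [r6c3∈{6}] only 6 remains possible at r6c3. So r6c3=6.
Step 19. [r3c2∈{1}] only 1 remains possible at r3c2. So r3c2=1.
Step 20. [r5c2∈{2}] nothing but 2 survives at r5c2. So r5c2=2.
Step 21. [r1c2∈{4}] nothing but 4 survives at r1c2. So r1c2=4.
Step 22. [r6c2∈{5}] nothing but 5 survives at r6c2. So r6c2=5.
Step 23. [r4c6∈{5}] nothing but 5 survives at r4c6 ⇒ r4c6=5.
Step 24. [r3c6∈{3}] r3c6's peers cover all but 3 ⇒ r3c6=3.

Answer: 3 4 2 1 5 6 / 5 6 1 2 3 4 / 6 1 5 4 2 3 / 2 3 4 6 1 5 / 4 2 3 5 6 1 / 1 5 6 3 4 2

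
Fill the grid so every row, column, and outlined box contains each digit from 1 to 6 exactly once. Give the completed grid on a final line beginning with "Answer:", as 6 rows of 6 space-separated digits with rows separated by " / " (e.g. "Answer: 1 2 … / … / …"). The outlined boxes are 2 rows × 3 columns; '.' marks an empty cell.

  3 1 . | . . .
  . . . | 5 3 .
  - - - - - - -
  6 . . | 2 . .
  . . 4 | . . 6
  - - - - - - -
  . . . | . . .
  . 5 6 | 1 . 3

Step 1. [r2c3∈{2}] nothing but 2 survives at r2c3. So r2c3=2.
Step 2. [r2c1∈{4}] r2c1's peers cover all but 4. So r2c1=4.
Step 3. [r6c5∈{2,4}] r6c5 is the only open cell in row 6 admitting 4 ⇒ r6c5=4.
Step 4. [r4c1∈{1,2,5}] col 1 places 5 nowhere but r4c1, so r4c1=5.
Step 5. [r3c3∈{1,3}] r3c3 is the only open cell in box 3 admitting 1 ⇒ r3c3=1.
Step 6. [r3c5∈{5}] nothing but 5 survives at r3c5. So r3c5=5.
Step 7. [r5c2∈{2,3,4}] in row 5, 4 fits only at r5c2. So r5c2=4.
Step 8. [r1c4∈{4,6}] 4 has one home in col 4: r1c4, so r1c4=4.
Step 9. [r1c6∈{2}] r1c6 is down to just 2 ⇒ r1c6=2.
Step 10. [r5c5∈{2,6}] across col 5, 2 lands solely at r5c5 ⇒ r5c5=2.
Step 11. [r4c2∈{2,3}] row 4 places 2 nowhere but r4c2, so r4c2=2.
Step 12. [r5c3∈{3}] only 3 remains possible at r5c3, so r5c3=3.
Step 13. [r3c6∈{4}] nothing but 4 survives at r3c6. So r3c6=4.
Step 14. [r5c1∈{1}] nothing but 1 survives at r5c1, so r5c1=1.
Step 15. [r4c4∈{3}] r4c4 is down to just 3 ⇒ r4c4=3.
Step 16. [r5c4∈{6}] r5c4 is down to just 6, so r5c4=6.
Step 17. [r2c6∈{1}] only 1 remains possible at r2c6. So r2c6=1.
Step 18. [r4c5∈{1}] nothing but 1 survives at r4c5 ⇒ r4c5=1.
Step 19. [r1c5∈{6}] r1c5 has the single candidate 6 ⇒ r1c5=6.
Step 20. [r1c3∈{5}] r1c3's peers cover all but 5 ⇒ r1c3=5.
Step 21. [r5c6∈{5}] only 5 remains possible at r5c6, so r5c6=5.
Step 22. [r6c1∈{2}] r6c1 has the single candidate 2. So r6c1=2.
Step 23. [r3c2∈{3}] r3c2 has the single candidate 3. So r3c2=3.
Step 24. [r2c2∈{6}] r2c2 has the single candidate 6. So r2c2=6.

Answer: 3 1 5 4 6 2 / 4 6 2 5 3 1 / 6 3 1 2 5 4 / 5 2 4 3 1 6 / 1 4 3 6 2 5 / 2 5 6 1 4 3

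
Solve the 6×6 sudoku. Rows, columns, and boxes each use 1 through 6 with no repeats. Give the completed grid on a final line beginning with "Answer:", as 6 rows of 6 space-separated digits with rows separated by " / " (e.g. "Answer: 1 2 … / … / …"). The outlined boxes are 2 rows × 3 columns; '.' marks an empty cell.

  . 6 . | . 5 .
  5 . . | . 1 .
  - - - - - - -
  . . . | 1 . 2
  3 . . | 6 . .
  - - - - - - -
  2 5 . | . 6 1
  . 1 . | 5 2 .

Step 1. [r3c2∈{4}] r3c2 has the single candidate 4. So r3c2=4.
Step 2. [r2c2∈{2,3}] across col 2, 3 lands solely at r2c2 ⇒ r2c2=3.
Step 3. [r4c3∈{1,2,5}] across row 4, 1 lands solely at r4c3 ⇒ r4c3=1.
Step 4. [r3c1∈{6}] r3c1 is down to just 6, so r3c1=6.
Step 5. [r6c1∈{4}] r6c1 has the single candidate 4 ⇒ r6c1=4.
Step 6. [r6c6∈{3}] r6c6 has the single candidate 3, so r6c6=3.
Step 7. [r1c6∈{4}] r1c6's peers cover all but 4, so r1c6=4.
Step 8. [r2c4∈{2}] r2c4's peers cover all but 2 ⇒ r2c4=2.
Step 9. [r1c3∈{2}] r1c3 is down to just 2 ⇒ r1c3=2.
Step 10. [r3c3∈{5}] r3c3's peers cover all but 5. So r3c3=5.
Step 11. [r4c2∈{2}] nothing but 2 survives at r4c2 ⇒ r4c2=2.
Step 12. [r2c6∈{6}] nothing but 6 survives at r2c6 ⇒ r2c6=6.
Step 13. [r1c1∈{1}] r1c1 is down to just 1, so r1c1=1.
Step 14. [r6c3∈{6}] nothing but 6 survives at r6c3, so r6c3=6.
Step 15. [r1c4∈{3}] only 3 remains possible at r1c4 ⇒ r1c4=3.
Step 16. [r2c3∈{4}] r2c3 is down to just 4, so r2c3=4.
Step 17. [r4c6∈{5}] r4c6 has the single candidate 5 ⇒ r4c6=5.
Step 18. [r5c3∈{3}] r5c3 has the single candidate 3, so r5c3=3.
Step 19. [r5c4∈{4}] only 4 remains possible at r5c4 ⇒ r5c4=4.
Step 20. [r4c5∈{4}] r4c5's peers cover all but 4 ⇒ r4c5=4.
Step 21. [r3c5∈{3}] r3c5 has the single candidate 3, so r3c5=3.

Answer: 1 6 2 3 5 4 / 5 3 4 2 1 6 / 6 4 5 1 3 2 / 3 2 1 6 4 5 / 2 5 3 4 6 1 / 4 1 6 5 2 3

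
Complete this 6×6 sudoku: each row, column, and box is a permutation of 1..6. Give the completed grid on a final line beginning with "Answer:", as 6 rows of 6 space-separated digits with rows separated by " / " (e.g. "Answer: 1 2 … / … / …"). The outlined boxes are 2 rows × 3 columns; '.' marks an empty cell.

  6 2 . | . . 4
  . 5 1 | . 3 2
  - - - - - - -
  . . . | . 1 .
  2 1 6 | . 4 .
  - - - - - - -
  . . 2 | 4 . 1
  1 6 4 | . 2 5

Step 1. [r3c4∈{2,3,5,6}] in row 3, 2 fits only at r3c4 ⇒ r3c4=2.
Step 2. [r4c4∈{3,5}] 5 has one home in row 4: r4c4. So r4c4=5.
Step 3. [r5c1∈{3,5}] r5c1 is the only open cell in row 5 admitting 5, so r5c1=5.
Step 4. [r3c1∈{3,4}] across col 1, 3 lands solely at r3c1, so r3c1=3.
Step 5. [r1c4∈{1}] r1c4's peers cover all but 1 ⇒ r1c4=1.
Step 6. [r6c4∈{3}] r6c4 has the single candidate 3. So r6c4=3.
Step 7. [r5c5∈{6}] r5c5 has the single candidate 6, so r5c5=6.
Step 8. [r4c6∈{3}] r4c6's peers cover all but 3. So r4c6=3.
Step 9. [r1c3∈{3}] r1c3 has the single candidate 3 ⇒ r1c3=3.
Step 10. [r1c5∈{5}] only 5 remains possible at r1c5 ⇒ r1c5=5.
Step 11. [r5c2∈{3}] r5c2 is down to just 3 ⇒ r5c2=3.
Step 12. [r2c4∈{6}] r2c4's peers cover all but 6. So r2c4=6.
Step 13. [r3c2∈{4}] r3c2 is down to just 4, so r3c2=4.
Step 14. [r3c6∈{6}] only 6 remains possible at r3c6, so r3c6=6.
Step 15. [r3c3∈{5}] r3c3 is down to just 5 ⇒ r3c3=5.
Step 16. [r2c1∈{4}] r2c1's peers cover all but 4. So r2c1=4.

Answer: 6 2 3 1 5 4 / 4 5 1 6 3 2 / 3 4 5 2 1 6 / 2 1 6 5 4 3 / 5 3 2 4 6 1 / 1 6 4 3 2 5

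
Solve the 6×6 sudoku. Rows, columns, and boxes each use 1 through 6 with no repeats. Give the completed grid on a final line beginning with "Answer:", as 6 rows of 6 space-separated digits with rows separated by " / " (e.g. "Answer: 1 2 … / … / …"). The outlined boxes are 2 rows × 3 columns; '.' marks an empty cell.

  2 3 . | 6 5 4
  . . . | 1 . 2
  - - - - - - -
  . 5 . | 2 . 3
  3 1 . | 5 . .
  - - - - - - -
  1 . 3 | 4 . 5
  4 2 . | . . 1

Step 1. [r3c1∈{6}] nothing but 6 survives at r3c1. So r3c1=6.
Step 2. [r3c3∈{4}] nothing but 4 survives at r3c3, so r3c3=4.
Step 3. [r5c2∈{6}] nothing but 6 survives at r5c2. So r5c2=6.
Step 4. [r6c5∈{3,6}] 6 has one home in row 6: r6c5, so r6c5=6.
Step 5. [r6c3∈{5}] only 5 remains possible at r6c3, so r6c3=5.
Step 6. [r2c3∈{6}] r2c3 is down to just 6, so r2c3=6.
Step 7. [r6c4∈{3}] nothing but 3 survives at r6c4, so r6c4=3.
Step 8. [r4c5∈{4}] r4c5's peers cover all but 4 ⇒ r4c5=4.
Step 9. [r2c5∈{3}] r2c5 has the single candidate 3, so r2c5=3.
Step 10. [r4c6∈{6}] r4c6 has the single candidate 6. So r4c6=6.
Step 11. [r5c5∈{2}] r5c5's peers cover all but 2, so r5c5=2.
Step 12. [r4c3∈{2}] r4c3 has the single candidate 2. So r4c3=2.
Step 13. [r1c3∈{1}] r1c3 is down to just 1 ⇒ r1c3=1.
Step 14. [r2c2∈{4}] r2c2's peers cover all but 4, so r2c2=4.
Step 15. [r3c5∈{1}] r3c5 has the single candidate 1, so r3c5=1.
Step 16. [r2c1∈{5}] nothing but 5 survives at r2c1 ⇒ r2c1=5.

Answer: 2 3 1 6 5 4 / 5 4 6 1 3 2 / 6 5 4 2 1 3 / 3 1 2 5 4 6 / 1 6 3 4 2 5 / 4 2 5 3 6 1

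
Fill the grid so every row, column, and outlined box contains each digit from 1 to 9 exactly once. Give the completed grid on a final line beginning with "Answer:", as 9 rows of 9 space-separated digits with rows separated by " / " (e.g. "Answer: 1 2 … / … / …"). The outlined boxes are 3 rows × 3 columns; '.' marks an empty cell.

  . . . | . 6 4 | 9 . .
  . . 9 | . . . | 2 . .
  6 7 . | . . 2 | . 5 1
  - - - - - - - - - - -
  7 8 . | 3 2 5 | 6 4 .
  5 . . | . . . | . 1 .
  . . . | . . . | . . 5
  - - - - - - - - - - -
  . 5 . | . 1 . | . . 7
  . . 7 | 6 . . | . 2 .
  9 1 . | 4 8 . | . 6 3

Step 1. [r1c9∈{8}] r1c9's peers cover all but 8, so r1c9=8.
Step 2. [r7c3∈{2,3,4,6,8}] in row 7, 6 fits only at r7c3 ⇒ r7c3=6.
Step 3. [r9c3∈{2}] r9c3 has the single candidate 2 ⇒ r9c3=2.
Step 4. [r3c3∈{3,4,8}] across col 3, 8 lands solely at r3c3 ⇒ r3c3=8.
Step 5. [r3c7∈{3,4}] in row 3, 4 fits only at r3c7, so r3c7=4.
Step 6. [r7c1∈{3,4,8}] r7c1 is the only open cell in row 7 admitting 4. So r7c1=4.
Step 7. [r8c2∈{3}] only 3 remains possible at r8c2 ⇒ r8c2=3.
Step 8. [r8c6∈{9}] nothing but 9 survives at r8c6. So r8c6=9.
Step 9. [r7c7∈{8}] r7c7 is down to just 8. So r7c7=8.
Step 10. [r6c8∈{3,7,8,9}] 8 has one home in col 8: r6c8 ⇒ r6c8=8.
Step 11. [r9c6∈{7}] only 7 remains possible at r9c6. So r9c6=7.
Step 12. [r1c2∈{2}] r1c2 has the single candidate 2, so r1c2=2.
Step 13. [r1c3∈{1,3,5}] in col 3, 5 fits only at r1c3, so r1c3=5.
Step 14. [r2c4∈{1,5,7,8}] r2c4 is the only open cell in col 4 admitting 5. So r2c4=5.
Step 15. [r3c5∈{3,9}] row 3 places 3 nowhere but r3c5. So r3c5=3.
Step 16. [r2c5∈{7}] only 7 remains possible at r2c5. So r2c5=7.
Step 17. [r1c4∈{1}] nothing but 1 survives at r1c4 ⇒ r1c4=1.
Step 18. [r1c1∈{3}] r1c1 has the single candidate 3, so r1c1=3.
Step 19. [r6c6∈{1,6}] in col 6, 1 fits only at r6c6, so r6c6=1.
Step 20. [r6c2∈{4,6,9}] r6c2 is the only open cell in row 6 admitting 6, so r6c2=6.
Step 21. [r5c2∈{4,9}] 9 has one home in col 2: r5c2. So r5c2=9.
Step 22. [r5c5∈{4}] r5c5's peers cover all but 4 ⇒ r5c5=4.
Step 23. [r5c3∈{3}] r5c3's peers cover all but 3. So r5c3=3.
Step 24. [r5c4∈{7,8}] across col 4, 8 lands solely at r5c4 ⇒ r5c4=8.
Step 25. [r6c4∈{7,9}] r6c4 is the only open cell in col 4 admitting 7. So r6c4=7.
Step 26. [r8c5∈{5}] only 5 remains possible at r8c5. So r8c5=5.
Step 27. [r8c7∈{1}] r8c7's peers cover all but 1, so r8c7=1.
Step 28. [r7c8∈{9}] nothing but 9 survives at r7c8. So r7c8=9.
Step 29. [r5c9∈{2}] r5c9's peers cover all but 2, so r5c9=2.
Step 30. [r8c9∈{4}] nothing but 4 survives at r8c9, so r8c9=4.
Step 31. [r2c1∈{1}] r2c1 is down to just 1 ⇒ r2c1=1.
Step 32. [r3c4∈{9}] r3c4's peers cover all but 9 ⇒ r3c4=9.
Step 33. [r2c9∈{6}] r2c9 has the single candidate 6. So r2c9=6.
Step 34. [r4c3∈{1}] r4c3 has the single candidate 1 ⇒ r4c3=1.
Step 35. [r6c7∈{3}] r6c7 is down to just 3, so r6c7=3.
Step 36. [r6c1∈{2}] r6c1's peers cover all but 2. So r6c1=2.
Step 37. [r7c4∈{2}] r7c4's peers cover all but 2, so r7c4=2.
Step 38. [r8c1∈{8}] r8c1's peers cover all but 8 ⇒ r8c1=8.
Step 39. [r2c2∈{4}] r2c2 is down to just 4. So r2c2=4.
Step 40. [r6c3∈{4}] r6c3 is down to just 4. So r6c3=4.
Step 41. [r2c8∈{3}] r2c8's peers cover all but 3 ⇒ r2c8=3.
Step 42. [r5c7∈{7}] r5c7's peers cover all but 7. So r5c7=7.
Step 43. [r6c5∈{9}] only 9 remains possible at r6c5. So r6c5=9.
Step 44. [r4c9∈{9}] r4c9's peers cover all but 9. So r4c9=9.
Step 45. [r7c6∈{3}] r7c6 is down to just 3. So r7c6=3.
Step 46. [r5c6∈{6}] r5c6 is down to just 6, so r5c6=6.
Step 47. [r1c8∈{7}] r1c8 has the single candidate 7. So r1c8=7.
Step 48. [r9c7∈{5}] nothing but 5 survives at r9c7, so r9c7=5.
Step 49. [r2c6∈{8}] nothing but 8 survives at r2c6. So r2c6=8.

Answer: 3 2 5 1 6 4 9 7 8 / 1 4 9 5 7 8 2 3 6 / 6 7 8 9 3 2 4 5 1 / 7 8 1 3 2 5 6 4 9 / 5 9 3 8 4 6 7 1 2 / 2 6 4 7 9 1 3 8 5 / 4 5 6 2 1 3 8 9 7 / 8 3 7 6 5 9 1 2 4 / 9 1 2 4 8 7 5 6 3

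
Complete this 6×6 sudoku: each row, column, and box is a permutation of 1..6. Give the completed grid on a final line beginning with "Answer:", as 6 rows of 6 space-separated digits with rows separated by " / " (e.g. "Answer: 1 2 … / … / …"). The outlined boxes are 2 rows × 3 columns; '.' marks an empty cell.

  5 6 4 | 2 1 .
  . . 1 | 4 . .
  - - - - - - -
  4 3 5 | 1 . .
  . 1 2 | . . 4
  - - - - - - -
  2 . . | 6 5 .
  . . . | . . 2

Step 1. [r6c4∈{3}] only 3 remains possible at r6c4 ⇒ r6c4=3.
Step 2. [r3c6∈{6}] only 6 remains possible at r3c6. So r3c6=6.
Step 3. [r1c6∈{3}] r1c6 is down to just 3 ⇒ r1c6=3.
Step 4. [r6c3∈{6}] nothing but 6 survives at r6c3, so r6c3=6.
Step 5. [r5c2∈{4}] r5c2's peers cover all but 4. So r5c2=4.
Step 6. [r2c5∈{6}] r2c5 has the single candidate 6. So r2c5=6.
Step 7. [r2c1∈{3}] r2c1's peers cover all but 3, so r2c1=3.
Step 8. [r4c1∈{6}] r4c1 is down to just 6 ⇒ r4c1=6.
Step 9. [r2c6∈{5}] nothing but 5 survives at r2c6 ⇒ r2c6=5.
Step 10. [r5c6∈{1}] r5c6 is down to just 1 ⇒ r5c6=1.
Step 11. [r5c3∈{3}] r5c3 has the single candidate 3, so r5c3=3.
Step 12. [r3c5∈{2}] nothing but 2 survives at r3c5, so r3c5=2.
Step 13. [r2c2∈{2}] r2c2's peers cover all but 2, so r2c2=2.
Step 14. [r6c5∈{4}] nothing but 4 survives at r6c5, so r6c5=4.
Step 15. [r6c1∈{1}] r6c1 is down to just 1. So r6c1=1.
Step 16. [r6c2∈{5}] only 5 remains possible at r6c2, so r6c2=5.
Step 17. [r4c4∈{5}] r4c4 has the single candidate 5, so r4c4=5.
Step 18. [r4c5∈{3}] nothing but 3 survives at r4c5. So r4c5=3.

Answer: 5 6 4 2 1 3 / 3 2 1 4 6 5 / 4 3 5 1 2 6 / 6 1 2 5 3 4 / 2 4 3 6 5 1 / 1 5 6 3 4 2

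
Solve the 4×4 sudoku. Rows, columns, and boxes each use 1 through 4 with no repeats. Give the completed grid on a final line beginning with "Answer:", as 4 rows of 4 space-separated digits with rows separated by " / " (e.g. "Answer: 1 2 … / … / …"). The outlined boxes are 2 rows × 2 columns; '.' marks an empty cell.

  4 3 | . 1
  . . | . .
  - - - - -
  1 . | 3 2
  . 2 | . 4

Step 1. [r1c3∈{2}] nothing but 2 survives at r1c3 ⇒ r1c3=2.
Step 2. [r2c3∈{4}] only 4 remains possible at r2c3 ⇒ r2c3=4.
Step 3. [r3c2∈{4}] only 4 remains possible at r3c2. So r3c2=4.
Step 4. [r4c3∈{1}] r4c3 is down to just 1, so r4c3=1.
Step 5. [r2c4∈{3}] only 3 remains possible at r2c4, so r2c4=3.
Step 6. [r4c1∈{3}] r4c1 is down to just 3, so r4c1=3.
Step 7. [r2c1∈{2}] r2c1's peers cover all but 2 ⇒ r2c1=2.
Step 8. [r2c2∈{1}] r2c2 has the single candidate 1 ⇒ r2c2=1.

Answer: 4 3 2 1 / 2 1 4 3 / 1 4 3 2 / 3 2 1 4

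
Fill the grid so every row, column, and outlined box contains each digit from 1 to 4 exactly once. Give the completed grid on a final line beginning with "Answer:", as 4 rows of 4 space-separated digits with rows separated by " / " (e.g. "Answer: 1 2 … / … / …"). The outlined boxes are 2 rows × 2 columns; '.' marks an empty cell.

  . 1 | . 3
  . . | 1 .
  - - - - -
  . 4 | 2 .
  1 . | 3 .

Step 1. [r1c1∈{2,4}] 2 has one home in row 1: r1c1 ⇒ r1c1=2.
Step 2. [r2c1∈{3,4}] r2c1 is the only open cell in col 1 admitting 4. So r2c1=4.
Step 3. [r2c2∈{3}] r2c2 is down to just 3, so r2c2=3.
Step 4. [r4c4∈{4}] r4c4 is down to just 4 ⇒ r4c4=4.
Step 5. [r3c4∈{1}] nothing but 1 survives at r3c4, so r3c4=1.
Step 6. [r1c3∈{4}] r1c3 has the single candidate 4. So r1c3=4.
Step 7. [r3c1∈{3}] nothing but 3 survives at r3c1 ⇒ r3c1=3.
Step 8. [r4c2∈{2}] r4c2 is down to just 2 ⇒ r4c2=2.
Step 9. [r2c4∈{2}] nothing but 2 survives at r2c4. So r2c4=2.

Answer: 2 1 4 3 / 4 3 1 2 / 3 4 2 1 / 1 2 3 4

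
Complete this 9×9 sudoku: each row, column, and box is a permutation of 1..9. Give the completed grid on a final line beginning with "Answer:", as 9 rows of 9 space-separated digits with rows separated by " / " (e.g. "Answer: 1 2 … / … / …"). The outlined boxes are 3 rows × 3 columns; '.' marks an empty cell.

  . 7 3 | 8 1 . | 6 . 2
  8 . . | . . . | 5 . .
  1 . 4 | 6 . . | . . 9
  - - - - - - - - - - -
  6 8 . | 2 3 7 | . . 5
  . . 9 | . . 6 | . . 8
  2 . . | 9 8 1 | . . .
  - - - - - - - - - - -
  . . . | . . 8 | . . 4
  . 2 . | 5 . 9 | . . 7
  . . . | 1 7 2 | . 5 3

Step 1. [r3c2∈{5}] only 5 remains possible at r3c2, so r3c2=5.
Step 2. [r5c4∈{4}] only 4 remains possible at r5c4, so r5c4=4.
Step 3. [r4c3∈{1}] nothing but 1 survives at r4c3. So r4c3=1.
Step 4. [r7c2∈{1,3,6,9}] r7c2 is the only open cell in col 2 admitting 1, so r7c2=1.
Step 5. [r5c2∈{3}] nothing but 3 survives at r5c2 ⇒ r5c2=3.
Step 6. [r1c8∈{4}] r1c8 is down to just 4, so r1c8=4.
Step 7. [r3c6∈{3}] nothing but 3 survives at r3c6 ⇒ r3c6=3.
Step 8. [r6c3∈{5,7}] across row 6, 5 lands solely at r6c3, so r6c3=5.
Step 9. [r7c1∈{3,5,7,9}] 5 has one home in row 7: r7c1. So r7c1=5.
Step 10. [r2c5∈{2,4,9}] across col 5, 9 lands solely at r2c5 ⇒ r2c5=9.
Step 11. [r9c2∈{4,6,9}] col 2 places 9 nowhere but r9c2 ⇒ r9c2=9.
Step 12. [r9c3∈{6,8}] row 9 places 6 nowhere but r9c3, so r9c3=6.
Step 13. [r2c8∈{1,3,7}] in row 2, 3 fits only at r2c8, so r2c8=3.
Step 14. [r9c7∈{8}] nothing but 8 survives at r9c7 ⇒ r9c7=8.
Step 15. [r3c7∈{7}] only 7 remains possible at r3c7 ⇒ r3c7=7.
Step 16. [r7c5∈{6}] only 6 remains possible at r7c5, so r7c5=6.
Step 17. [r4c8∈{9}] nothing but 9 survives at r4c8 ⇒ r4c8=9.
Step 18. [r8c8∈{1,6}] across row 8, 6 lands solely at r8c8, so r8c8=6.
Step 19. [r5c8∈{1,2,7}] in col 8, 1 fits only at r5c8. So r5c8=1.
Step 20. [r8c5∈{4}] r8c5's peers cover all but 4, so r8c5=4.
Step 21. [r5c7∈{2}] r5c7 has the single candidate 2, so r5c7=2.
Step 22. [r4c7∈{4}] r4c7 has the single candidate 4, so r4c7=4.
Step 23. [r2c2∈{6}] r2c2 has the single candidate 6 ⇒ r2c2=6.
Step 24. [r2c9∈{1}] only 1 remains possible at r2c9 ⇒ r2c9=1.
Step 25. [r7c8∈{2}] r7c8 has the single candidate 2 ⇒ r7c8=2.
Step 26. [r8c7∈{1}] r8c7's peers cover all but 1. So r8c7=1.
Step 27. [r6c9∈{6}] r6c9 has the single candidate 6 ⇒ r6c9=6.
Step 28. [r2c3∈{2}] r2c3's peers cover all but 2. So r2c3=2.
Step 29. [r5c1∈{7}] nothing but 7 survives at r5c1, so r5c1=7.
Step 30. [r2c6∈{4}] r2c6 is down to just 4 ⇒ r2c6=4.
Step 31. [r7c7∈{9}] r7c7 is down to just 9, so r7c7=9.
Step 32. [r1c1∈{9}] r1c1 is down to just 9. So r1c1=9.
Step 33. [r3c8∈{8}] r3c8's peers cover all but 8, so r3c8=8.
Step 34. [r3c5∈{2}] r3c5 has the single candidate 2 ⇒ r3c5=2.
Step 35. [r9c1∈{4}] r9c1's peers cover all but 4 ⇒ r9c1=4.
Step 36. [r6c7∈{3}] nothing but 3 survives at r6c7, so r6c7=3.
Step 37. [r7c3∈{7}] nothing but 7 survives at r7c3. So r7c3=7.
Step 38. [r6c2∈{4}] nothing but 4 survives at r6c2. So r6c2=4.
Step 39. [r8c3∈{8}] nothing but 8 survives at r8c3. So r8c3=8.
Step 40. [r5c5∈{5}] nothing but 5 survives at r5c5 ⇒ r5c5=5.
Step 41. [r2c4∈{7}] r2c4's peers cover all but 7, so r2c4=7.
Step 42. [r6c8∈{7}] r6c8 is down to just 7. So r6c8=7.
Step 43. [r8c1∈{3}] r8c1 is down to just 3. So r8c1=3.
Step 44. [r1c6∈{5}] r1c6's peers cover all but 5. So r1c6=5.
Step 45. [r7c4∈{3}] nothing but 3 survives at r7c4. So r7c4=3.

Answer: 9 7 3 8 1 5 6 4 2 / 8 6 2 7 9 4 5 3 1 / 1 5 4 6 2 3 7 8 9 / 6 8 1 2 3 7 4 9 5 / 7 3 9 4 5 6 2 1 8 / 2 4 5 9 8 1 3 7 6 / 5 1 7 3 6 8 9 2 4 / 3 2 8 5 4 9 1 6 7 / 4 9 6 1 7 2 8 5 3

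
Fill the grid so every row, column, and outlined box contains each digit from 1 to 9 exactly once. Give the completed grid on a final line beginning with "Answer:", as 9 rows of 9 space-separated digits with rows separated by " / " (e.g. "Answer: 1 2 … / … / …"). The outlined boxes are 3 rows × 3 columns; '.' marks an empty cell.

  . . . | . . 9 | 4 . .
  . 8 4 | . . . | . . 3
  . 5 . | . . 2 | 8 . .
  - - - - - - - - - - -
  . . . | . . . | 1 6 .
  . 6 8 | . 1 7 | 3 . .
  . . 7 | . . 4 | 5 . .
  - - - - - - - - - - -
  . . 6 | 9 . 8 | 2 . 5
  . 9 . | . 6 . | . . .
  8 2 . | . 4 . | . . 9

Step 1. [r8c7∈{7}] nothing but 7 survives at r8c7 ⇒ r8c7=7.
Step 2. [r9c4∈{1,3,5,7}] 7 has one home in row 9: r9c4 ⇒ r9c4=7.
Step 3. [r7c5∈{3}] r7c5 has the single candidate 3, so r7c5=3.
Step 4. [r2c6∈{1,5,6}] r2c6 is the only open cell in col 6 admitting 6. So r2c6=6.
Step 5. [r4c6∈{3,5}] col 6 places 3 nowhere but r4c6, so r4c6=3.
Step 6. [r3c5∈{7}] r3c5 is down to just 7, so r3c5=7.
Step 7. [r8c4∈{1,2,5}] row 8 places 2 nowhere but r8c4, so r8c4=2.
Step 8. [r2c5∈{5}] only 5 remains possible at r2c5, so r2c5=5.
Step 9. [r2c4∈{1}] r2c4 is down to just 1, so r2c4=1.
Step 10. [r4c9∈{2,4,7,8}] in row 4, 7 fits only at r4c9 ⇒ r4c9=7.
Step 11. [r4c2∈{4}] only 4 remains possible at r4c2, so r4c2=4.
Step 12. [r2c7∈{9}] r2c7's peers cover all but 9, so r2c7=9.
Step 13. [r3c8∈{1}] r3c8 has the single candidate 1 ⇒ r3c8=1.
Step 14. [r8c9∈{1,4,8}] in col 9, 1 fits only at r8c9 ⇒ r8c9=1.
Step 15. [r6c9∈{2,8}] col 9 places 8 nowhere but r6c9 ⇒ r6c9=8.
Step 16. [r7c8∈{4}] only 4 remains possible at r7c8 ⇒ r7c8=4.
Step 17. [r8c6∈{5}] only 5 remains possible at r8c6 ⇒ r8c6=5.
Step 18. [r8c3∈{3}] nothing but 3 survives at r8c3. So r8c3=3.
Step 19. [r1c5∈{8}] only 8 remains possible at r1c5. So r1c5=8.
Step 20. [r1c4∈{3}] r1c4's peers cover all but 3 ⇒ r1c4=3.
Step 21. [r3c1∈{3,6,9}] in row 3, 3 fits only at r3c1 ⇒ r3c1=3.
Step 22. [r1c1∈{1,2,6,7}] across col 1, 6 lands solely at r1c1, so r1c1=6.
Step 23. [r1c9∈{2}] only 2 remains possible at r1c9 ⇒ r1c9=2.
Step 24. [r4c3∈{2,5,9}] 2 has one home in col 3: r4c3. So r4c3=2.
Step 25. [r5c4∈{5}] only 5 remains possible at r5c4 ⇒ r5c4=5.
Step 26. [r5c1∈{9}] r5c1 has the single candidate 9. So r5c1=9.
Step 27. [r1c3∈{1}] r1c3's peers cover all but 1, so r1c3=1.
Step 28. [r1c2∈{7}] r1c2 has the single candidate 7. So r1c2=7.
Step 29. [r6c8∈{2,9}] across col 8, 9 lands solely at r6c8. So r6c8=9.
Step 30. [r6c1∈{1}] r6c1 has the single candidate 1 ⇒ r6c1=1.
Step 31. [r7c2∈{1}] nothing but 1 survives at r7c2 ⇒ r7c2=1.
Step 32. [r5c9∈{4}] r5c9 is down to just 4. So r5c9=4.
Step 33. [r4c4∈{8}] r4c4's peers cover all but 8. So r4c4=8.
Step 34. [r4c5∈{9}] only 9 remains possible at r4c5, so r4c5=9.
Step 35. [r9c8∈{3}] r9c8 has the single candidate 3. So r9c8=3.
Step 36. [r9c6∈{1}] r9c6 has the single candidate 1 ⇒ r9c6=1.
Step 37. [r8c1∈{4}] only 4 remains possible at r8c1 ⇒ r8c1=4.
Step 38. [r5c8∈{2}] nothing but 2 survives at r5c8 ⇒ r5c8=2.
Step 39. [r3c9∈{6}] only 6 remains possible at r3c9 ⇒ r3c9=6.
Step 40. [r6c5∈{2}] r6c5 is down to just 2, so r6c5=2.
Step 41. [r6c4∈{6}] only 6 remains possible at r6c4. So r6c4=6.
Step 42. [r2c8∈{7}] r2c8 is down to just 7 ⇒ r2c8=7.
Step 43. [r3c4∈{4}] nothing but 4 survives at r3c4 ⇒ r3c4=4.
Step 44. [r7c1∈{7}] only 7 remains possible at r7c1 ⇒ r7c1=7.
Step 45. [r4c1∈{5}] r4c1's peers cover all but 5, so r4c1=5.
Step 46. [r1c8∈{5}] r1c8 is down to just 5, so r1c8=5.
Step 47. [r2c1∈{2}] r2c1 is down to just 2 ⇒ r2c1=2.
Step 48. [r8c8∈{8}] r8c8 is down to just 8 ⇒ r8c8=8.
Step 49. [r6c2∈{3}] r6c2's peers cover all but 3, so r6c2=3.
Step 50. [r9c7∈{6}] r9c7's peers cover all but 6, so r9c7=6.
Step 51. [r3c3∈{9}] r3c3 has the single candidate 9 ⇒ r3c3=9.
Step 52. [r9c3∈{5}] only 5 remains possible at r9c3, so r9c3=5.

Answer: 6 7 1 3 8 9 4 5 2 / 2 8 4 1 5 6 9 7 3 / 3 5 9 4 7 2 8 1 6 / 5 4 2 8 9 3 1 6 7 / 9 6 8 5 1 7 3 2 4 / 1 3 7 6 2 4 5 9 8 / 7 1 6 9 3 8 2 4 5 / 4 9 3 2 6 5 7 8 1 / 8 2 5 7 4 1 6 3 9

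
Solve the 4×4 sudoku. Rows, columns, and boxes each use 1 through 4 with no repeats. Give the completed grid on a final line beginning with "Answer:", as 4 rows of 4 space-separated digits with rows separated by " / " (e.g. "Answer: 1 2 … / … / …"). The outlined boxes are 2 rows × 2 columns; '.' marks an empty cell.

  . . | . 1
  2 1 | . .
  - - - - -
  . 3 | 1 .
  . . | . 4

Step 1. [r1c3∈{2,3,4}] across row 1, 2 lands solely at r1c3. So r1c3=2.
Step 2. [r4c3∈{3}] r4c3 has the single candidate 3 ⇒ r4c3=3.
Step 3. [r3c1∈{4}] only 4 remains possible at r3c1 ⇒ r3c1=4.
Step 4. [r3c4∈{2}] r3c4 has the single candidate 2 ⇒ r3c4=2.
Step 5. [r4c1∈{1}] nothing but 1 survives at r4c1. So r4c1=1.
Step 6. [r2c4∈{3}] r2c4 has the single candidate 3 ⇒ r2c4=3.
Step 7. [r4c2∈{2}] r4c2 has the single candidate 2. So r4c2=2.
Step 8. [r1c2∈{4}] r1c2 has the single candidate 4, so r1c2=4.
Step 9. [r2c3∈{4}] r2c3 has the single candidate 4. So r2c3=4.
Step 10. [r1c1∈{3}] r1c1 has the single candidate 3. So r1c1=3.

Answer: 3 4 2 1 / 2 1 4 3 / 4 3 1 2 / 1 2 3 4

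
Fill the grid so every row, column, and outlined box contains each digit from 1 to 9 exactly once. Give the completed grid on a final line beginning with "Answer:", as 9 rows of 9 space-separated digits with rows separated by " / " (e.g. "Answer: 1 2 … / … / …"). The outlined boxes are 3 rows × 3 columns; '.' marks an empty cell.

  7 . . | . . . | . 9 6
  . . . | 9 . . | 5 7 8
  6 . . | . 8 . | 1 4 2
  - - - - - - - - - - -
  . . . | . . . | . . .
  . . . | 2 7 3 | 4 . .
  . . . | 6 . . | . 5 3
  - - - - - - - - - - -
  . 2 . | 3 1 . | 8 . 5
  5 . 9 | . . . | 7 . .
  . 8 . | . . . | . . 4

Step 1. [r1c3∈{1,2,3,4,5,8}] across row 1, 8 lands solely at r1c3 ⇒ r1c3=8.
Step 2. [r9c7∈{2,3,6,9}] 9 has one home in box 9: r9c7 ⇒ r9c7=9.
Step 3. [r7c8∈{6}] only 6 remains possible at r7c8, so r7c8=6.
Step 4. [r7c1∈{4}] r7c1 has the single candidate 4 ⇒ r7c1=4.
Step 5. [r3c2∈{3,5,9}] row 3 places 9 nowhere but r3c2 ⇒ r3c2=9.
Step 6. [r3c3∈{3,5}] 3 has one home in row 3: r3c3 ⇒ r3c3=3.
Step 7. [r1c2∈{1,4,5}] across box 1, 5 lands solely at r1c2, so r1c2=5.
Step 8. [r8c9∈{1}] r8c9's peers cover all but 1, so r8c9=1.
Step 9. [r7c3∈{7}] only 7 remains possible at r7c3 ⇒ r7c3=7.
Step 10. [r6c7∈{2}] r6c7's peers cover all but 2. So r6c7=2.
Step 11. [r2c5∈{2,3,4,6}] across row 2, 3 lands solely at r2c5. So r2c5=3.
Step 12. [r2c6∈{1,2,4,6}] in row 2, 6 fits only at r2c6 ⇒ r2c6=6.
Step 13. [r6c2∈{1,4,7}] r6c2 is the only open cell in row 6 admitting 7. So r6c2=7.
Step 14. [r5c3∈{1,5,6}] across row 5, 5 lands solely at r5c3, so r5c3=5.
Step 15. [r5c2∈{1,6}] 6 has one home in row 5: r5c2 ⇒ r5c2=6.
Step 16. [r8c5∈{2,4,6}] r8c5 is the only open cell in row 8 admitting 6 ⇒ r8c5=6.
Step 17. [r8c2∈{3}] only 3 remains possible at r8c2. So r8c2=3.
Step 18. [r9c1∈{1}] r9c1 is down to just 1. So r9c1=1.
Step 19. [r4c1∈{2,3,8,9}] in row 4, 3 fits only at r4c1. So r4c1=3.
Step 20. [r4c3∈{1,2,4}] across row 4, 2 lands solely at r4c3 ⇒ r4c3=2.
Step 21. [r5c9∈{9}] r5c9's peers cover all but 9. So r5c9=9.
Step 22. [r6c1∈{8,9}] r6c1 is the only open cell in col 1 admitting 9, so r6c1=9.
Step 23. [r6c5∈{4}] r6c5's peers cover all but 4 ⇒ r6c5=4.
Step 24. [r6c6∈{1,8}] row 6 places 8 nowhere but r6c6. So r6c6=8.
Step 25. [r4c2∈{1,4}] 4 has one home in row 4: r4c2 ⇒ r4c2=4.
Step 26. [r5c8∈{1,8}] row 5 places 1 nowhere but r5c8. So r5c8=1.
Step 27. [r8c8∈{2}] r8c8 is down to just 2. So r8c8=2.
Step 28. [r4c5∈{5,9}] across col 5, 9 lands solely at r4c5 ⇒ r4c5=9.
Step 29. [r9c5∈{2,5}] 5 has one home in col 5: r9c5. So r9c5=5.
Step 30. [r9c4∈{7}] r9c4 is down to just 7, so r9c4=7.
Step 31. [r8c6∈{4}] nothing but 4 survives at r8c6, so r8c6=4.
Step 32. [r3c4∈{5}] r3c4 is down to just 5 ⇒ r3c4=5.
Step 33. [r4c4∈{1}] r4c4 has the single candidate 1 ⇒ r4c4=1.
Step 34. [r2c3∈{1,4}] r2c3 is the only open cell in row 2 admitting 4, so r2c3=4.
Step 35. [r9c6∈{2}] nothing but 2 survives at r9c6 ⇒ r9c6=2.
Step 36. [r3c6∈{7}] r3c6's peers cover all but 7. So r3c6=7.
Step 37. [r1c6∈{1}] only 1 remains possible at r1c6, so r1c6=1.
Step 38. [r4c6∈{5}] nothing but 5 survives at r4c6. So r4c6=5.
Step 39. [r4c8∈{8}] r4c8 is down to just 8, so r4c8=8.
Step 40. [r8c4∈{8}] only 8 remains possible at r8c4. So r8c4=8.
Step 41. [r2c1∈{2}] nothing but 2 survives at r2c1. So r2c1=2.
Step 42. [r7c6∈{9}] r7c6's peers cover all but 9, so r7c6=9.
Step 43. [r2c2∈{1}] r2c2 has the single candidate 1. So r2c2=1.
Step 44. [r4c9∈{7}] r4c9's peers cover all but 7. So r4c9=7.
Step 45. [r9c8∈{3}] r9c8 is down to just 3. So r9c8=3.
Step 46. [r4c7∈{6}] r4c7 has the single candidate 6, so r4c7=6.
Step 47. [r5c1∈{8}] r5c1's peers cover all but 8, so r5c1=8.
Step 48. [r6c3∈{1}] r6c3 is down to just 1. So r6c3=1.
Step 49. [r1c5∈{2}] r1c5 has the single candidate 2. So r1c5=2.
Step 50. [r1c4∈{4}] nothing but 4 survives at r1c4. So r1c4=4.
Step 51. [r9c3∈{6}] only 6 remains possible at r9c3, so r9c3=6.
Step 52. [r1c7∈{3}] r1c7 is down to just 3, so r1c7=3.

Answer: 7 5 8 4 2 1 3 9 6 / 2 1 4 9 3 6 5 7 8 / 6 9 3 5 8 7 1 4 2 / 3 4 2 1 9 5 6 8 7 / 8 6 5 2 7 3 4 1 9 / 9 7 1 6 4 8 2 5 3 / 4 2 7 3 1 9 8 6 5 / 5 3 9 8 6 4 7 2 1 / 1 8 6 7 5 2 9 3 4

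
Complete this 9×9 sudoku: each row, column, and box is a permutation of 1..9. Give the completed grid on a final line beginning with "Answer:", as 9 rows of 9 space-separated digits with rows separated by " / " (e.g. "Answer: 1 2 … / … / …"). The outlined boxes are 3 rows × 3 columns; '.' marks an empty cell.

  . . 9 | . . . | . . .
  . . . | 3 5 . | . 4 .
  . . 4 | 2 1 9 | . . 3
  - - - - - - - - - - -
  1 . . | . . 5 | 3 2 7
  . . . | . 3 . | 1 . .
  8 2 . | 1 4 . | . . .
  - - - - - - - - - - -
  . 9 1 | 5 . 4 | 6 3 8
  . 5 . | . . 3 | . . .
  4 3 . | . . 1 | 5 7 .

Step 1. [r4c3∈{6}] r4c3 has the single candidate 6 ⇒ r4c3=6.
Step 2. [r5c8∈{5,6,8,9}] r5c8 is the only open cell in box 6 admitting 8 ⇒ r5c8=8.
Step 3. [r8c1∈{2,6,7}] across box 7, 6 lands solely at r8c1. So r8c1=6.
Step 4. [r5c9∈{4,5,6,9}] across box 6, 4 lands solely at r5c9. So r5c9=4.
Step 5. [r5c2∈{7}] r5c2 has the single candidate 7. So r5c2=7.
Step 6. [r6c7∈{9}] r6c7's peers cover all but 9 ⇒ r6c7=9.
Step 7. [r2c9∈{1,2,6,9}] in row 2, 9 fits only at r2c9, so r2c9=9.
Step 8. [r9c9∈{2}] r9c9 is down to just 2. So r9c9=2.
Step 9. [r9c3∈{8}] only 8 remains possible at r9c3 ⇒ r9c3=8.
Step 10. [r8c8∈{1,9}] 9 has one home in col 8: r8c8, so r8c8=9.
Step 11. [r1c8∈{1,5,6}] in col 8, 1 fits only at r1c8. So r1c8=1.
Step 12. [r6c6∈{6,7}] 7 has one home in row 6: r6c6. So r6c6=7.
Step 13. [r1c4∈{4,6,7,8}] in row 1, 4 fits only at r1c4 ⇒ r1c4=4.
Step 14. [r1c5∈{6,7,8}] box 2 places 7 nowhere but r1c5, so r1c5=7.
Step 15. [r7c1∈{2,7}] 7 has one home in row 7: r7c1, so r7c1=7.
Step 16. [r2c1∈{2}] nothing but 2 survives at r2c1 ⇒ r2c1=2.
Step 17. [r3c1∈{5}] r3c1's peers cover all but 5 ⇒ r3c1=5.
Step 18. [r6c8∈{5,6}] in col 8, 5 fits only at r6c8 ⇒ r6c8=5.
Step 19. [r3c7∈{7,8}] across row 3, 7 lands solely at r3c7 ⇒ r3c7=7.
Step 20. [r2c7∈{8}] r2c7 is down to just 8 ⇒ r2c7=8.
Step 21. [r2c6∈{6}] r2c6's peers cover all but 6. So r2c6=6.
Step 22. [r3c2∈{6,8}] row 3 places 8 nowhere but r3c2 ⇒ r3c2=8.
Step 23. [r5c4∈{6,9}] in row 5, 6 fits only at r5c4, so r5c4=6.
Step 24. [r9c4∈{9}] only 9 remains possible at r9c4, so r9c4=9.
Step 25. [r4c4∈{8}] r4c4 is down to just 8, so r4c4=8.
Step 26. [r1c2∈{6}] r1c2 is down to just 6 ⇒ r1c2=6.
Step 27. [r8c5∈{2,8}] row 8 places 8 nowhere but r8c5. So r8c5=8.
Step 28. [r7c5∈{2}] r7c5's peers cover all but 2, so r7c5=2.
Step 29. [r1c6∈{8}] only 8 remains possible at r1c6 ⇒ r1c6=8.
Step 30. [r6c3∈{3}] nothing but 3 survives at r6c3 ⇒ r6c3=3.
Step 31. [r5c3∈{5}] r5c3 has the single candidate 5 ⇒ r5c3=5.
Step 32. [r3c8∈{6}] r3c8's peers cover all but 6, so r3c8=6.
Step 33. [r6c9∈{6}] nothing but 6 survives at r6c9 ⇒ r6c9=6.
Step 34. [r8c9∈{1}] r8c9 is down to just 1. So r8c9=1.
Step 35. [r1c7∈{2}] r1c7's peers cover all but 2 ⇒ r1c7=2.
Step 36. [r4c2∈{4}] r4c2 has the single candidate 4 ⇒ r4c2=4.
Step 37. [r8c7∈{4}] r8c7 has the single candidate 4. So r8c7=4.
Step 38. [r5c6∈{2}] r5c6 is down to just 2, so r5c6=2.
Step 39. [r8c3∈{2}] nothing but 2 survives at r8c3, so r8c3=2.
Step 40. [r1c9∈{5}] r1c9's peers cover all but 5. So r1c9=5.
Step 41. [r1c1∈{3}] r1c1 has the single candidate 3 ⇒ r1c1=3.
Step 42. [r4c5∈{9}] r4c5's peers cover all but 9. So r4c5=9.
Step 43. [r2c3∈{7}] nothing but 7 survives at r2c3, so r2c3=7.
Step 44. [r5c1∈{9}] r5c1's peers cover all but 9, so r5c1=9.
Step 45. [r9c5∈{6}] r9c5 is down to just 6, so r9c5=6.
Step 46. [r2c2∈{1}] r2c2 is down to just 1 ⇒ r2c2=1.
Step 47. [r8c4∈{7}] r8c4's peers cover all but 7 ⇒ r8c4=7.

Answer: 3 6 9 4 7 8 2 1 5 / 2 1 7 3 5 6 8 4 9 / 5 8 4 2 1 9 7 6 3 / 1 4 6 8 9 5 3 2 7 / 9 7 5 6 3 2 1 8 4 / 8 2 3 1 4 7 9 5 6 / 7 9 1 5 2 4 6 3 8 / 6 5 2 7 8 3 4 9 1 / 4 3 8 9 6 1 5 7 2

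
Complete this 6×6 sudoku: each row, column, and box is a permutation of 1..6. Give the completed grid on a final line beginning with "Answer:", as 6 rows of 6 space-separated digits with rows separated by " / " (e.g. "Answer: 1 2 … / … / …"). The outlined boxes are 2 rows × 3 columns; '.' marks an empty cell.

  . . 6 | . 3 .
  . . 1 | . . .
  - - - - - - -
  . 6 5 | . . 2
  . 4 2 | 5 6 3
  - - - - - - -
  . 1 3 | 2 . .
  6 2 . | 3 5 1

Step 1. [r1c2∈{5}] only 5 remains possible at r1c2, so r1c2=5.
Step 2. [r1c6∈{4}] r1c6 is down to just 4, so r1c6=4.
Step 3. [r3c5∈{1,4}] across col 5, 1 lands solely at r3c5 ⇒ r3c5=1.
Step 4. [r2c1∈{2,3,4}] across row 2, 4 lands solely at r2c1. So r2c1=4.
Step 5. [r5c6∈{6}] r5c6 has the single candidate 6 ⇒ r5c6=6.
Step 6. [r5c1∈{5}] r5c1 is down to just 5. So r5c1=5.
Step 7. [r4c1∈{1}] only 1 remains possible at r4c1. So r4c1=1.
Step 8. [r2c6∈{5}] r2c6 is down to just 5. So r2c6=5.
Step 9. [r2c5∈{2}] only 2 remains possible at r2c5, so r2c5=2.
Step 10. [r6c3∈{4}] r6c3's peers cover all but 4, so r6c3=4.
Step 11. [r1c4∈{1}] r1c4's peers cover all but 1, so r1c4=1.
Step 12. [r2c2∈{3}] r2c2 is down to just 3. So r2c2=3.
Step 13. [r3c1∈{3}] r3c1 has the single candidate 3. So r3c1=3.
Step 14. [r3c4∈{4}] r3c4 is down to just 4 ⇒ r3c4=4.
Step 15. [r2c4∈{6}] r2c4 is down to just 6. So r2c4=6.
Step 16. [r1c1∈{2}] only 2 remains possible at r1c1, so r1c1=2.
Step 17. [r5c5∈{4}] r5c5 has the single candidate 4 ⇒ r5c5=4.

Answer: 2 5 6 1 3 4 / 4 3 1 6 2 5 / 3 6 5 4 1 2 / 1 4 2 5 6 3 / 5 1 3 2 4 6 / 6 2 4 3 5 1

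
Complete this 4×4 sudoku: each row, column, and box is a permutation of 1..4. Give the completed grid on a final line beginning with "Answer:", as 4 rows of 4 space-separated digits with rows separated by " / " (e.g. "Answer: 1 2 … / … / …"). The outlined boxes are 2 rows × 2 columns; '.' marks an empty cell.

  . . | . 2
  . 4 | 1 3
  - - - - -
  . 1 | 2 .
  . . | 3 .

Step 1. [r3c1∈{3,4}] in row 3, 3 fits only at r3c1. So r3c1=3.
Step 2. [r4c1∈{2,4}] across col 1, 4 lands solely at r4c1 ⇒ r4c1=4.
Step 3. [r3c4∈{4}] r3c4 has the single candidate 4 ⇒ r3c4=4.
Step 4. [r1c2∈{3}] only 3 remains possible at r1c2. So r1c2=3.
Step 5. [r4c4∈{1}] r4c4's peers cover all but 1, so r4c4=1.
Step 6. [r1c3∈{4}] nothing but 4 survives at r1c3, so r1c3=4.
Step 7. [r2c1∈{2}] r2c1 has the single candidate 2 ⇒ r2c1=2.
Step 8. [r4c2∈{2}] nothing but 2 survives at r4c2. So r4c2=2.
Step 9. [r1c1∈{1}] only 1 remains possible at r1c1. So r1c1=1.

Answer: 1 3 4 2 / 2 4 1 3 / 3 1 2 4 / 4 2 3 1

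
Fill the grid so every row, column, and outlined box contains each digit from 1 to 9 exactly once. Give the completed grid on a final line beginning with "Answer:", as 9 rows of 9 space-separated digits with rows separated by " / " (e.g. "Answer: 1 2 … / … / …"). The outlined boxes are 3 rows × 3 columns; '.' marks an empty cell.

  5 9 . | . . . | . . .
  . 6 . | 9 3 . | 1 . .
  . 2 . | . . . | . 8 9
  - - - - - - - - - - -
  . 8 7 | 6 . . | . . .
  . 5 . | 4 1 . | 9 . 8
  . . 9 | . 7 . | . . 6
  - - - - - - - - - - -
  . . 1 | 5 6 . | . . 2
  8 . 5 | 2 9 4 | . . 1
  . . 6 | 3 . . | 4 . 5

Step 1. [r3c1∈{1,3,4,7}] 1 has one home in box 1: r3c1. So r3c1=1.
Step 2. [r5c8∈{2,3,7}] 7 has one home in row 5: r5c8, so r5c8=7.
Step 3. [r2c1∈{4,7}] 7 has one home in box 1: r2c1. So r2c1=7.
Step 4. [r1c9∈{3,4,7}] 7 has one home in col 9: r1c9. So r1c9=7.
Step 5. [r4c9∈{3,4}] in col 9, 3 fits only at r4c9 ⇒ r4c9=3.
Step 6. [r5c3∈{2,3}] across col 3, 2 lands solely at r5c3 ⇒ r5c3=2.
Step 7. [r4c1∈{4}] r4c1 is down to just 4. So r4c1=4.
Step 8. [r6c8∈{1,2,4,5}] across row 6, 4 lands solely at r6c8. So r6c8=4.
Step 9. [r6c1∈{3}] r6c1's peers cover all but 3. So r6c1=3.
Step 10. [r9c6∈{1,7,8}] r9c6 is the only open cell in row 9 admitting 1 ⇒ r9c6=1.
Step 11. [r7c6∈{7,8}] box 8 places 7 nowhere but r7c6 ⇒ r7c6=7.
Step 12. [r8c7∈{3,6,7}] 7 has one home in col 7: r8c7. So r8c7=7.
Step 13. [r8c8∈{3,6}] in row 8, 6 fits only at r8c8. So r8c8=6.
Step 14. [r4c8∈{1,2,5}] across row 4, 1 lands solely at r4c8. So r4c8=1.
Step 15. [r2c8∈{2,5}] r2c8 is the only open cell in col 8 admitting 5, so r2c8=5.
Step 16. [r2c6∈{2,8}] across row 2, 2 lands solely at r2c6, so r2c6=2.
Step 17. [r6c7∈{2,5}] across row 6, 2 lands solely at r6c7 ⇒ r6c7=2.
Step 18. [r6c6∈{5,8}] 5 has one home in row 6: r6c6. So r6c6=5.
Step 19. [r1c6∈{6,8}] r1c6 is the only open cell in col 6 admitting 8, so r1c6=8.
Step 20. [r1c7∈{3,6}] 6 has one home in row 1: r1c7, so r1c7=6.
Step 21. [r3c7∈{3}] r3c7's peers cover all but 3. So r3c7=3.
Step 22. [r3c3∈{4}] r3c3 is down to just 4, so r3c3=4.
Step 23. [r7c1∈{9}] r7c1 is down to just 9 ⇒ r7c1=9.
Step 24. [r7c8∈{3}] only 3 remains possible at r7c8 ⇒ r7c8=3.
Step 25. [r1c8∈{2}] nothing but 2 survives at r1c8, so r1c8=2.
Step 26. [r1c3∈{3}] r1c3's peers cover all but 3 ⇒ r1c3=3.
Step 27. [r9c2∈{7}] nothing but 7 survives at r9c2 ⇒ r9c2=7.
Step 28. [r1c5∈{4}] only 4 remains possible at r1c5. So r1c5=4.
Step 29. [r8c2∈{3}] r8c2's peers cover all but 3, so r8c2=3.
Step 30. [r2c3∈{8}] nothing but 8 survives at r2c3. So r2c3=8.
Step 31. [r9c1∈{2}] r9c1 has the single candidate 2. So r9c1=2.
Step 32. [r6c2∈{1}] nothing but 1 survives at r6c2 ⇒ r6c2=1.
Step 33. [r4c6∈{9}] only 9 remains possible at r4c6, so r4c6=9.
Step 34. [r4c5∈{2}] r4c5's peers cover all but 2, so r4c5=2.
Step 35. [r4c7∈{5}] nothing but 5 survives at r4c7. So r4c7=5.
Step 36. [r5c1∈{6}] only 6 remains possible at r5c1. So r5c1=6.
Step 37. [r2c9∈{4}] nothing but 4 survives at r2c9, so r2c9=4.
Step 38. [r3c5∈{5}] r3c5's peers cover all but 5, so r3c5=5.
Step 39. [r3c4∈{7}] nothing but 7 survives at r3c4. So r3c4=7.
Step 40. [r9c5∈{8}] r9c5's peers cover all but 8, so r9c5=8.
Step 41. [r7c2∈{4}] r7c2 has the single candidate 4 ⇒ r7c2=4.
Step 42. [r3c6∈{6}] r3c6's peers cover all but 6 ⇒ r3c6=6.
Step 43. [r9c8∈{9}] r9c8 has the single candidate 9 ⇒ r9c8=9.
Step 44. [r1c4∈{1}] r1c4's peers cover all but 1, so r1c4=1.
Step 45. [r7c7∈{8}] only 8 remains possible at r7c7 ⇒ r7c7=8.
Step 46. [r6c4∈{8}] only 8 remains possible at r6c4 ⇒ r6c4=8.
Step 47. [r5c6∈{3}] nothing but 3 survives at r5c6 ⇒ r5c6=3.

Answer: 5 9 3 1 4 8 6 2 7 / 7 6 8 9 3 2 1 5 4 / 1 2 4 7 5 6 3 8 9 / 4 8 7 6 2 9 5 1 3 / 6 5 2 4 1 3 9 7 8 / 3 1 9 8 7 5 2 4 6 / 9 4 1 5 6 7 8 3 2 / 8 3 5 2 9 4 7 6 1 / 2 7 6 3 8 1 4 9 5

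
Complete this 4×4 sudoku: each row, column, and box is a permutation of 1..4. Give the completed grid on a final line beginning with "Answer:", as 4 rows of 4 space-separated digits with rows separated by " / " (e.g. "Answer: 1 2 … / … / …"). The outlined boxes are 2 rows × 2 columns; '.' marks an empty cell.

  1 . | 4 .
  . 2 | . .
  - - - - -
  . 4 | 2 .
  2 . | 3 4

Step 1. [r1c2∈{3}] only 3 remains possible at r1c2 ⇒ r1c2=3.
Step 2. [r2c4∈{1,3}] row 2 places 3 nowhere but r2c4, so r2c4=3.
Step 3. [r1c4∈{2}] r1c4 is down to just 2. So r1c4=2.
Step 4. [r3c1∈{3}] nothing but 3 survives at r3c1 ⇒ r3c1=3.
Step 5. [r2c3∈{1}] r2c3's peers cover all but 1 ⇒ r2c3=1.
Step 6. [r3c4∈{1}] r3c4's peers cover all but 1, so r3c4=1.
Step 7. [r4c2∈{1}] r4c2 is down to just 1, so r4c2=1.
Step 8. [r2c1∈{4}] only 4 remains possible at r2c1 ⇒ r2c1=4.

Answer: 1 3 4 2 / 4 2 1 3 / 3 4 2 1 / 2 1 3 4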